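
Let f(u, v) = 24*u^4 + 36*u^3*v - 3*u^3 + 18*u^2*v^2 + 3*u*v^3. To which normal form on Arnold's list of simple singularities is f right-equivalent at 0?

E_7

The Hessian of f at 0 is [[0, 0], [0, 0]] with rank 0, so corank 2. A Groebner basis of the Jacobian ideal J(f) in C{u,v} is {3*u^2/4 + v^4 - v^3/4, u^3, u^2*v + u^2/4 - v^3/12, -u^2 + u*v^2 + v^3/3}; counting standard monomials gives mu = 7. Corank 2; j^3 = -3*u^3 is a perfect cube, so E-series; the 4-jet and mu = 7 give E_7.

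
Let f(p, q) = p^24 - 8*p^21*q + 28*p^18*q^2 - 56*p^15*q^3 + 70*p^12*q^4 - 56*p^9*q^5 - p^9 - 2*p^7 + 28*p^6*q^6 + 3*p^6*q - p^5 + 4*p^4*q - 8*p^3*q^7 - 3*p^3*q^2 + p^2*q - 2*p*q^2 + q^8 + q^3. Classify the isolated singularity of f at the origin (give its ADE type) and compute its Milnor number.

The Hessian of f at 0 has rank 0. Corank 2; j^3 = q*(p - q)^2 has shape L^2 M (L != M), so D-series; mu = 9 gives D_9.

Type D9, Milnor number mu = 9.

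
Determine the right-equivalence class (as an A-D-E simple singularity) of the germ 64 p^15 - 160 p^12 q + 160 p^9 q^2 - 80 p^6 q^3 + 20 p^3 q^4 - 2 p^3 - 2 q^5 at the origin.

The Hessian of f at 0 has rank 0. Corank 2; j^3 = -2*p^3 is a perfect cube, so E-series; the 5-jet and mu = 8 give E_8.

E_8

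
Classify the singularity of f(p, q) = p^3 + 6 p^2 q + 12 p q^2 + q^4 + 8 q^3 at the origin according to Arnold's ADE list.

The Hessian of f at 0 has rank 0. Corank 2; j^3 = (p + 2*q)^3 is a perfect cube, so E-series; the 4-jet and mu = 6 give E_6.

E_6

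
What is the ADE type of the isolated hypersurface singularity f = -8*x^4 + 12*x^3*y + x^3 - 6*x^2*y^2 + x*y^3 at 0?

E_{7}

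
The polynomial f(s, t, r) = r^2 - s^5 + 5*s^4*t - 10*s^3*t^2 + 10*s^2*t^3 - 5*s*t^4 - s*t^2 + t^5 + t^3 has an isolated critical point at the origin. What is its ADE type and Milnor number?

Type D6, Milnor number mu = 6.

The Hessian of f at 0 has rank 1. Corank 2; j^3 = -t^2*(s - t) has shape L^2 M (L != M), so D-series; mu = 6 gives D_6.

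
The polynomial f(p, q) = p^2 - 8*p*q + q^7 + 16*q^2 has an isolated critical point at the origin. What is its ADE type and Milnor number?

Type A_{6}, Milnor number mu = 6.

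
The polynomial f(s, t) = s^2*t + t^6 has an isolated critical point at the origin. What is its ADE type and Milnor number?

Type D_7, Milnor number mu = 7.

The Hessian of f at 0 has rank 0. Corank 2; j^3 = s^2*t has shape L^2 M (L != M), so D-series; mu = 7 gives D_7.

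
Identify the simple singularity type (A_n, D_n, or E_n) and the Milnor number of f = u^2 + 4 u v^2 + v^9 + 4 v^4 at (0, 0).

The Hessian of f at 0 has rank 1. Corank 1: A-series; mu = 8 gives A_8.

Type A8, Milnor number mu = 8.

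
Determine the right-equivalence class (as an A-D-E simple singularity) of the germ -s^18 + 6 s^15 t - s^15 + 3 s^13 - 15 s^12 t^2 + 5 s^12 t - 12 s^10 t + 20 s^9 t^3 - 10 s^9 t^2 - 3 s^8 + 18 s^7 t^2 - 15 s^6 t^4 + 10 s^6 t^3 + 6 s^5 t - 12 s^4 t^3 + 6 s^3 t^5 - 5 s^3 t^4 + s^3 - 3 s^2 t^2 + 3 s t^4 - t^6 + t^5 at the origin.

The Hessian of f at 0 has rank 0. Corank 2; j^3 = s^3 is a perfect cube, so E-series; the 5-jet and mu = 8 give E_8.

E_8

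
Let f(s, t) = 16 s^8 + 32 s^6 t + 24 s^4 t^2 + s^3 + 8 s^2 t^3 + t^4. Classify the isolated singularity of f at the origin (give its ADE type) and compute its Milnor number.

The Hessian of f at 0 is [[0, 0], [0, 0]] with rank 0, so corank 2. A Groebner basis of the Jacobian ideal J(f) in C{s,t} is {t^3, s^2}; counting standard monomials gives mu = 6. Corank 2; j^3 = s^3 is a perfect cube, so E-series; the 4-jet and mu = 6 give E_6.

Type E_6, Milnor number mu = 6.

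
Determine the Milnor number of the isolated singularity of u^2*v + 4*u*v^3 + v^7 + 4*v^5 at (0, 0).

8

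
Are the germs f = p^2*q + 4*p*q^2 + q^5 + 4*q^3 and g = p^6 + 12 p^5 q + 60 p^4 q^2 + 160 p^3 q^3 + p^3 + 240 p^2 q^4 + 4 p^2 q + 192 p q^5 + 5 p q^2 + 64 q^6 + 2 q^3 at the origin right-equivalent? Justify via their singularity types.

No.

The Hessian of f at 0 has rank 0. Corank 2; j^3 = q*(p + 2*q)^2 has shape L^2 M (L != M), so D-series; mu = 6 gives D_6. The Hessian of g at 0 has rank 0. Corank 2; j^3 = (p + q)^2*(p + 2*q) has shape L^2 M (L != M), so D-series; mu = 7 gives D_7. f is D_6 but g is D_7, hence not right-equivalent.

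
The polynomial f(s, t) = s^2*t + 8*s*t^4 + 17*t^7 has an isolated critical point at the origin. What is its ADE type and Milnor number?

Type D_8, Milnor number mu = 8.

The Hessian of f at 0 has rank 0. Corank 2; j^3 = s^2*t has shape L^2 M (L != M), so D-series; mu = 8 gives D_8.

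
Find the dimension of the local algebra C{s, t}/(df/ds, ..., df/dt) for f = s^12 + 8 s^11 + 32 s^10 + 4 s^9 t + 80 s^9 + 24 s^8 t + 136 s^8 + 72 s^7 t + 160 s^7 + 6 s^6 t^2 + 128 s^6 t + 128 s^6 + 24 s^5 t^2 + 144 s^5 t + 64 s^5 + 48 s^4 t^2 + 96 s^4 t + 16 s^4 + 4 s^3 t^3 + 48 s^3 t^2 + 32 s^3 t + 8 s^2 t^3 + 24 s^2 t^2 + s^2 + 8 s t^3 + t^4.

The Hessian of f at 0 has rank 1. Corank 1: A-series; mu = 3 gives A_3.

3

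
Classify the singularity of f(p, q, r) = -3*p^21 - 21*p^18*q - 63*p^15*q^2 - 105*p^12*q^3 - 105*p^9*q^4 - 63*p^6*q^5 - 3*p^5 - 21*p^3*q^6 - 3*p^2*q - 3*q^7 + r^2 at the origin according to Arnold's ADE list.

D_{8}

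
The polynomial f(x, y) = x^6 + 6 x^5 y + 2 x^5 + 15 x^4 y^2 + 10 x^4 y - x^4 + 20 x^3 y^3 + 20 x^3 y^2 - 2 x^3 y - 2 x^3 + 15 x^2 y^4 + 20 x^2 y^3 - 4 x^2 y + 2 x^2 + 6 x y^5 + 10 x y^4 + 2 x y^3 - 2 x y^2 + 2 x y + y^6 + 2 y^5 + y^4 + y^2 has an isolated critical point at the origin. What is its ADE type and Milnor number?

Type A_{1}, Milnor number mu = 1.

The Hessian of f at 0 is [[4, 2], [2, 2]] with rank 2, so corank 0. A Groebner basis of the Jacobian ideal J(f) in C{x,y} is {x, y}; counting standard monomials gives mu = 1. Corank 0: nondegenerate Morse point, so A_1.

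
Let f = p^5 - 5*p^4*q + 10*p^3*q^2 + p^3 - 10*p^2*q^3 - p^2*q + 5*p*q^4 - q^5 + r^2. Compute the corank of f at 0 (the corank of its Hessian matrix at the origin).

2

Hessian at 0 has rank 1.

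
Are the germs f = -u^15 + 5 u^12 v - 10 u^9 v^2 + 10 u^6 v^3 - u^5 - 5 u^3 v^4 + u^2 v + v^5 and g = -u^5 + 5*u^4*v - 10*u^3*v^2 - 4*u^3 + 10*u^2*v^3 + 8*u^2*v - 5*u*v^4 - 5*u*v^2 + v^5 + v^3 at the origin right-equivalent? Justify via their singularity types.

The Hessian of f at 0 has rank 0. Corank 2; j^3 = u^2*v has shape L^2 M (L != M), so D-series; mu = 6 gives D_6. The Hessian of g at 0 has rank 0. Corank 2; j^3 = -(u - v)*(2*u - v)^2 has shape L^2 M (L != M), so D-series; mu = 6 gives D_6. Both have type D_6, hence right-equivalent.

Yes.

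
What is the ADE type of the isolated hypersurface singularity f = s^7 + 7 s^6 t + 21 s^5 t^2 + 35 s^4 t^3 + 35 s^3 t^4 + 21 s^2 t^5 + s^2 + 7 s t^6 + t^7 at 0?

A_{6}

The Hessian of f at 0 has rank 1. Corank 1: A-series; mu = 6 gives A_6.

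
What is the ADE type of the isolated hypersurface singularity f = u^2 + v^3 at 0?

A_2

The Hessian of f at 0 has rank 1. Corank 1: A-series; mu = 2 gives A_2.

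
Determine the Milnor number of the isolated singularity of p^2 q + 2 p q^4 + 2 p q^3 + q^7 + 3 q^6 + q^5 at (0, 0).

The Hessian of f at 0 has rank 0. Corank 2; j^3 = p^2*q has shape L^2 M (L != M), so D-series; mu = 7 gives D_7.

7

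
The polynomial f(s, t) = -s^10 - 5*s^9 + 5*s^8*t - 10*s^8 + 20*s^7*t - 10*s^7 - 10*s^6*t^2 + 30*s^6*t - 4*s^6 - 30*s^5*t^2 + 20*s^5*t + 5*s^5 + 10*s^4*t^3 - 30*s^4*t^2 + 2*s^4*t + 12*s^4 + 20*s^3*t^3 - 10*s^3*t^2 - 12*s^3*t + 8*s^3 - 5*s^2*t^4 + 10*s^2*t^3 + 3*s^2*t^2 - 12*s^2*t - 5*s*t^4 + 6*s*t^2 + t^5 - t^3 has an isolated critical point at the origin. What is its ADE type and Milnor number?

Type E_{8}, Milnor number mu = 8.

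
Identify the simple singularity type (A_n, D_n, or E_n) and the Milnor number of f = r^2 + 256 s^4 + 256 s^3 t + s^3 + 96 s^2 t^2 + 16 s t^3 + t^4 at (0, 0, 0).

The Hessian of f at 0 is [[0, 0, 0], [0, 0, 0], [0, 0, 2]] with rank 1, so corank 2. A Groebner basis of the Jacobian ideal J(f) in C{s,t,r} is {t^4, s*t^2 + t^3/12, s^2, r}; counting standard monomials gives mu = 6. Corank 2; j^3 = s^3 is a perfect cube, so E-series; the 4-jet and mu = 6 give E_6.

Type E6, Milnor number mu = 6.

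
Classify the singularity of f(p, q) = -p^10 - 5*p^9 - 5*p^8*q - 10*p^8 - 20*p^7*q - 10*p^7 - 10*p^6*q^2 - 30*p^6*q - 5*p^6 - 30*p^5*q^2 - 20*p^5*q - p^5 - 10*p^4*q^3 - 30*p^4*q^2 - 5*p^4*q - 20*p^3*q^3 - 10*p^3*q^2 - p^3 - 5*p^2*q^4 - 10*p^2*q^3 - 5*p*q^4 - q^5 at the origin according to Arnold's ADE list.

E8

The Hessian of f at 0 is [[0, 0], [0, 0]] with rank 0, so corank 2. A Groebner basis of the Jacobian ideal J(f) in C{p,q} is {q^5, p*q^3 + q^4/4, p^2}; counting standard monomials gives mu = 8. Corank 2; j^3 = -p^3 is a perfect cube, so E-series; the 5-jet and mu = 8 give E_8.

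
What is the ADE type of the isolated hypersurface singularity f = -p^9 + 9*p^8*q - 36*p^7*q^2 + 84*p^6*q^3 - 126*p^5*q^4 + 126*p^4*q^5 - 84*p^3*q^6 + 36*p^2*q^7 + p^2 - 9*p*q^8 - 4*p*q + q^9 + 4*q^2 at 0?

A_{8}

The Hessian of f at 0 is [[2, -4], [-4, 8]] with rank 1, so corank 1. A Groebner basis of the Jacobian ideal J(f) in C{p,q} is {q^8, p - 2*q}; counting standard monomials gives mu = 8. Corank 1: A-series; mu = 8 gives A_8.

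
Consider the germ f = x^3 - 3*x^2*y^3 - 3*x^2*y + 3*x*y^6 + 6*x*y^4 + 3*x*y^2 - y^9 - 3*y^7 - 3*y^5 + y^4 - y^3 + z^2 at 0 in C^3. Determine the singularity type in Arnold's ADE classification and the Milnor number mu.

The Hessian of f at 0 has rank 1. Corank 2; j^3 = (x - y)^3 is a perfect cube, so E-series; the 4-jet and mu = 6 give E_6.

Type E_6, Milnor number mu = 6.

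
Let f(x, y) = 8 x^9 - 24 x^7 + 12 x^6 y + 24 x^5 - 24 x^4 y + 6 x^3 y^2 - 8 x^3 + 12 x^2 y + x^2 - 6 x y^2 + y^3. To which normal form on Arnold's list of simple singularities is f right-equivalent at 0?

A_{2}

The Hessian of f at 0 has rank 1. Corank 1: A-series; mu = 2 gives A_2.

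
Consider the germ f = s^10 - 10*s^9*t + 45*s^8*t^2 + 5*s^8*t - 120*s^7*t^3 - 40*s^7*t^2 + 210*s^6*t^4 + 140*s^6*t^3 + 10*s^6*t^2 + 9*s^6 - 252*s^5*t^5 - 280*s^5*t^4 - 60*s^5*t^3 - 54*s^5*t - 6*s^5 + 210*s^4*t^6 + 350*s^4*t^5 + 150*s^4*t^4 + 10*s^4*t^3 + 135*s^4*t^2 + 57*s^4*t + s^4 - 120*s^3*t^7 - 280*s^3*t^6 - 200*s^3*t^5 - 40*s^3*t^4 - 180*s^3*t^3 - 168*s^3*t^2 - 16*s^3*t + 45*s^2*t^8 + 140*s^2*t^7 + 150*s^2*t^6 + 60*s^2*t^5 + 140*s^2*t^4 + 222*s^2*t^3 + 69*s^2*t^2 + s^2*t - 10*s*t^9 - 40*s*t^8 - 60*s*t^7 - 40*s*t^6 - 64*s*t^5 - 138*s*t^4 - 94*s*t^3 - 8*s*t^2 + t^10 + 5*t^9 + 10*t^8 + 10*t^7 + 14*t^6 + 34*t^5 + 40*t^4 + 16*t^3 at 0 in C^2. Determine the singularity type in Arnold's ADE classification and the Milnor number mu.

The Hessian of f at 0 has rank 0. Corank 2; j^3 = t*(s - 4*t)^2 has shape L^2 M (L != M), so D-series; mu = 6 gives D_6.

Type D_6, Milnor number mu = 6.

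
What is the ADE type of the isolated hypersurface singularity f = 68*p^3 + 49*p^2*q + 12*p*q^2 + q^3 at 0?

The Hessian of f at 0 is [[0, 0], [0, 0]] with rank 0, so corank 2. A Groebner basis of the Jacobian ideal J(f) in C{p,q} is {q^3, p^2 - 3*q^2/47, p*q + 12*q^2/47}; counting standard monomials gives mu = 4. Corank 2; j^3 = (4*p + q)*(17*p^2 + 8*p*q + q^2) splits into three distinct lines over C (the quadratic factor has nonzero discriminant), so D_4.

D_{4}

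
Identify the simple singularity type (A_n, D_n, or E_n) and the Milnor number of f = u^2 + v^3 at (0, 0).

Type A2, Milnor number mu = 2.

The Hessian of f at 0 is [[2, 0], [0, 0]] with rank 1, so corank 1. A Groebner basis of the Jacobian ideal J(f) in C{u,v} is {v^2, u}; counting standard monomials gives mu = 2. Corank 1: A-series; mu = 2 gives A_2.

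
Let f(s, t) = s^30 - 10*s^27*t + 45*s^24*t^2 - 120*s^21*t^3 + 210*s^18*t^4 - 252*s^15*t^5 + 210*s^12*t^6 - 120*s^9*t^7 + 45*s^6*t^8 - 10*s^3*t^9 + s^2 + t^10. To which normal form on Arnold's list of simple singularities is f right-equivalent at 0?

A_{9}

The Hessian of f at 0 has rank 1. Corank 1: A-series; mu = 9 gives A_9.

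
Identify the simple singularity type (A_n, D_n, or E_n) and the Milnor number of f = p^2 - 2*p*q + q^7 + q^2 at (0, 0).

Type A_6, Milnor number mu = 6.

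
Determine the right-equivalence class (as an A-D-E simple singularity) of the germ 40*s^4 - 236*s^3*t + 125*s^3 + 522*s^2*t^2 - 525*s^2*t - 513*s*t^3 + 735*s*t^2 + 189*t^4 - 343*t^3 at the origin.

The Hessian of f at 0 has rank 0. Corank 2; j^3 = (5*s - 7*t)^3 is a perfect cube, so E-series; the 4-jet and mu = 7 give E_7.

E_7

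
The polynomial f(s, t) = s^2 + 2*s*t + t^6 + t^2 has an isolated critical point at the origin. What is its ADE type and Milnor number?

Type A_5, Milnor number mu = 5.

The Hessian of f at 0 has rank 1. Corank 1: A-series; mu = 5 gives A_5.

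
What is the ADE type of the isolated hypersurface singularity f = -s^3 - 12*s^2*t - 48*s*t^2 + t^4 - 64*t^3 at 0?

The Hessian of f at 0 has rank 0. Corank 2; j^3 = -(s + 4*t)^3 is a perfect cube, so E-series; the 4-jet and mu = 6 give E_6.

E_6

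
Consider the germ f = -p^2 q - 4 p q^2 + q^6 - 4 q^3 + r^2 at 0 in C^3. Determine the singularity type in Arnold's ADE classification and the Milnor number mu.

Type D_7, Milnor number mu = 7.

The Hessian of f at 0 is [[0, 0, 0], [0, 0, 0], [0, 0, 2]] with rank 1, so corank 2. A Groebner basis of the Jacobian ideal J(f) in C{p,q,r} is {-p^2/6 + q^5 + 2*q^2/3, p^3 + 8*q^3, p*q + 2*q^2, r}; counting standard monomials gives mu = 7. Corank 2; j^3 = -q*(p + 2*q)^2 has shape L^2 M (L != M), so D-series; mu = 7 gives D_7.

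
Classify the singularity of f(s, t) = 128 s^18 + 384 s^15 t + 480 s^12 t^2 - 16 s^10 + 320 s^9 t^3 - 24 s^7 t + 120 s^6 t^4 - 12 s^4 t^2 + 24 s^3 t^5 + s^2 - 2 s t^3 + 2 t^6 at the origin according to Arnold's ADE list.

The Hessian of f at 0 is [[2, 0], [0, 0]] with rank 1, so corank 1. A Groebner basis of the Jacobian ideal J(f) in C{s,t} is {s*t^2, -s + t^3, s^2}; counting standard monomials gives mu = 5. Corank 1: A-series; mu = 5 gives A_5.

A5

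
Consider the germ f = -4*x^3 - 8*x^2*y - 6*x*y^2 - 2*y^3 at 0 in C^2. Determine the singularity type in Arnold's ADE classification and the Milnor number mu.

Type D_{4}, Milnor number mu = 4.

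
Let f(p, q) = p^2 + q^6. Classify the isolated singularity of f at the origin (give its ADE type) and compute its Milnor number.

Type A_5, Milnor number mu = 5.

The Hessian of f at 0 has rank 1. Corank 1: A-series; mu = 5 gives A_5.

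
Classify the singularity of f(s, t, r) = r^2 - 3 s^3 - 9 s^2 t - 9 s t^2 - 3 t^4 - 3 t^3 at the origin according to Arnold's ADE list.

E6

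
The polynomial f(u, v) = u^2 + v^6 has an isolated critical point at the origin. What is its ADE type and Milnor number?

The Hessian of f at 0 is [[2, 0], [0, 0]] with rank 1, so corank 1. A Groebner basis of the Jacobian ideal J(f) in C{u,v} is {v^5, u}; counting standard monomials gives mu = 5. Corank 1: A-series; mu = 5 gives A_5.

Type A5, Milnor number mu = 5.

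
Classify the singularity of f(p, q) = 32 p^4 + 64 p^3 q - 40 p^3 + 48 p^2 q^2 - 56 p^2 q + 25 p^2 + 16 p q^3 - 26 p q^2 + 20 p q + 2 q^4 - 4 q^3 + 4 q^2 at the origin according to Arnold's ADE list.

The Hessian of f at 0 has rank 1. Corank 1: A-series; mu = 3 gives A_3.

A3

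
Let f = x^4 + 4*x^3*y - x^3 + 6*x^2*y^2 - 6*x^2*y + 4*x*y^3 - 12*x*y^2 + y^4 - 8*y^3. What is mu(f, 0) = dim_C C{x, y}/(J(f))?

6

The Hessian of f at 0 has rank 0. Corank 2; j^3 = -(x + 2*y)^3 is a perfect cube, so E-series; the 4-jet and mu = 6 give E_6.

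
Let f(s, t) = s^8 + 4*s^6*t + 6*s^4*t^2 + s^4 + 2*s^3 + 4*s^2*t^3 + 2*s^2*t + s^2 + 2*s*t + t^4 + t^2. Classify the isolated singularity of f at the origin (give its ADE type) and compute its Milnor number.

Type A3, Milnor number mu = 3.

The Hessian of f at 0 has rank 1. Corank 1: A-series; mu = 3 gives A_3.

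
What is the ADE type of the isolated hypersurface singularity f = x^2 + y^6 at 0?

A_5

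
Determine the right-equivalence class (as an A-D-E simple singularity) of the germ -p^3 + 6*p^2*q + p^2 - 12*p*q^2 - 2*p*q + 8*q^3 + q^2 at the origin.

The Hessian of f at 0 has rank 1. Corank 1: A-series; mu = 2 gives A_2.

A_2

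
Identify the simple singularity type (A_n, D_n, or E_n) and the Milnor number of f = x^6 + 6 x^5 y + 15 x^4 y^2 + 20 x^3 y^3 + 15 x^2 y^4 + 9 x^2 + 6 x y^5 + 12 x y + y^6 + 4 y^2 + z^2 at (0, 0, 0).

The Hessian of f at 0 has rank 2. Corank 1: A-series; mu = 5 gives A_5.

Type A_5, Milnor number mu = 5.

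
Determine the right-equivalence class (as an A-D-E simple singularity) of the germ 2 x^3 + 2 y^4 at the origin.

E_6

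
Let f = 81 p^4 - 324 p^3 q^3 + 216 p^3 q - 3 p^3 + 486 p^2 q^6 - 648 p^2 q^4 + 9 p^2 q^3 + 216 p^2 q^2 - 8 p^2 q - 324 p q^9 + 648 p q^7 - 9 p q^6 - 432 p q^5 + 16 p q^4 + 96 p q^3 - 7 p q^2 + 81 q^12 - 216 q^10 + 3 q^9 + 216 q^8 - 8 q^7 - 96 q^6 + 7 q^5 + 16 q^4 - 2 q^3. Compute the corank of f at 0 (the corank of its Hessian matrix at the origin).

2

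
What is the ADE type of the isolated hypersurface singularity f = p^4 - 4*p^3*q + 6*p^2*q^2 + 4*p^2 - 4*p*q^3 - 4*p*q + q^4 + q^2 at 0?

The Hessian of f at 0 has rank 1. Corank 1: A-series; mu = 3 gives A_3.

A3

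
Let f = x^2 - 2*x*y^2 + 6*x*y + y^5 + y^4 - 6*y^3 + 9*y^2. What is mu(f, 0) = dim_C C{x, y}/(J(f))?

4

The Hessian of f at 0 has rank 1. Corank 1: A-series; mu = 4 gives A_4.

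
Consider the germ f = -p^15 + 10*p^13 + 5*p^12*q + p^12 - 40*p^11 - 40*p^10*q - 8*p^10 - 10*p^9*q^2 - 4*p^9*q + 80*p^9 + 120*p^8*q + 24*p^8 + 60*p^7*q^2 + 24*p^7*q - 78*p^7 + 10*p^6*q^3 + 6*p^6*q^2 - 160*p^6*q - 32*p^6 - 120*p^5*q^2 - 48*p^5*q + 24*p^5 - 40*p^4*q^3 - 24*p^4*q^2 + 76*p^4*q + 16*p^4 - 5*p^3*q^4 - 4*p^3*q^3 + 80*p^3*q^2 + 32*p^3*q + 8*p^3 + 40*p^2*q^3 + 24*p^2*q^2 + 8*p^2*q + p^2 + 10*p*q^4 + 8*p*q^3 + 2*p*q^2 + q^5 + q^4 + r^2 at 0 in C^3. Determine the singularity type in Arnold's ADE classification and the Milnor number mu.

Type A_{4}, Milnor number mu = 4.

The Hessian of f at 0 has rank 2. Corank 1: A-series; mu = 4 gives A_4.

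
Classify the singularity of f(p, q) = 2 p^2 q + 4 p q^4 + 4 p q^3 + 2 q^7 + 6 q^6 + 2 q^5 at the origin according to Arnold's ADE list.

The Hessian of f at 0 has rank 0. Corank 2; j^3 = 2*p^2*q has shape L^2 M (L != M), so D-series; mu = 7 gives D_7.

D_7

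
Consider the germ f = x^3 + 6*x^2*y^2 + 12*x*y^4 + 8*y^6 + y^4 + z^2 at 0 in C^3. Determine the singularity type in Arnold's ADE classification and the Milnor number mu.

The Hessian of f at 0 has rank 1. Corank 2; j^3 = x^3 is a perfect cube, so E-series; the 4-jet and mu = 6 give E_6.

Type E6, Milnor number mu = 6.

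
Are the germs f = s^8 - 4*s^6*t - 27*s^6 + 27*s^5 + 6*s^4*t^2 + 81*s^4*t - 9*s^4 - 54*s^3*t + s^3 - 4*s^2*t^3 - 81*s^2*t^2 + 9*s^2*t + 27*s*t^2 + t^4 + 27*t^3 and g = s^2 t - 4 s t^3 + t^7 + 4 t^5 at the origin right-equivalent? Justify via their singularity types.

No.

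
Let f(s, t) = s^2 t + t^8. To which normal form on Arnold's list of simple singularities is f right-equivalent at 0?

D9

The Hessian of f at 0 has rank 0. Corank 2; j^3 = s^2*t has shape L^2 M (L != M), so D-series; mu = 9 gives D_9.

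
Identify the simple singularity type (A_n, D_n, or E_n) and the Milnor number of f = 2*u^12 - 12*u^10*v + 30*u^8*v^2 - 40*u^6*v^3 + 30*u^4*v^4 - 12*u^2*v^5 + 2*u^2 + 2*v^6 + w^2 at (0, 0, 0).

Type A_{5}, Milnor number mu = 5.

The Hessian of f at 0 has rank 2. Corank 1: A-series; mu = 5 gives A_5.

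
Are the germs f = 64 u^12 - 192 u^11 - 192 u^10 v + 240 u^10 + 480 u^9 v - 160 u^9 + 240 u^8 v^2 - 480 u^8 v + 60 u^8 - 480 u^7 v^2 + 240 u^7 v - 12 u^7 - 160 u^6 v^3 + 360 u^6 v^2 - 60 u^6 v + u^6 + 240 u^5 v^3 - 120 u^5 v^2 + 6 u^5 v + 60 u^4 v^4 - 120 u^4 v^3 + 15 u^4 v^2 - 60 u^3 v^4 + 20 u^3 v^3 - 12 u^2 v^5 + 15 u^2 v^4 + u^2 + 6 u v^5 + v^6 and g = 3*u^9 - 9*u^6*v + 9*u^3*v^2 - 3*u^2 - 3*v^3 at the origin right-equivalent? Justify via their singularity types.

No.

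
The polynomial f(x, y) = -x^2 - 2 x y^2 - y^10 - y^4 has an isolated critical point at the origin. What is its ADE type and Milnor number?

The Hessian of f at 0 has rank 1. Corank 1: A-series; mu = 9 gives A_9.

Type A_{9}, Milnor number mu = 9.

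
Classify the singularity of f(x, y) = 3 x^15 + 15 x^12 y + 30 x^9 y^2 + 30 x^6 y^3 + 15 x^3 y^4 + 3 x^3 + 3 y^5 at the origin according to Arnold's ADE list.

The Hessian of f at 0 has rank 0. Corank 2; j^3 = 3*x^3 is a perfect cube, so E-series; the 5-jet and mu = 8 give E_8.

E_{8}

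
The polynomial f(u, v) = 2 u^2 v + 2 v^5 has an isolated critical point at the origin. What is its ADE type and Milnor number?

Type D_{6}, Milnor number mu = 6.

The Hessian of f at 0 has rank 0. Corank 2; j^3 = 2*u^2*v has shape L^2 M (L != M), so D-series; mu = 6 gives D_6.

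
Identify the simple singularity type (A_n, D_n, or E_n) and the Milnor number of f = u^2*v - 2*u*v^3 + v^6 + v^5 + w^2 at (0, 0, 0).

Type D_7, Milnor number mu = 7.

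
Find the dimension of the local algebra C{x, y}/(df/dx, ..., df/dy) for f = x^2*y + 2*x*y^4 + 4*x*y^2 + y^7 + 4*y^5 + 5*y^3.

The Hessian of f at 0 has rank 0. Corank 2; j^3 = y*(x^2 + 4*x*y + 5*y^2) splits into three distinct lines over C (the quadratic factor has nonzero discriminant), so D_4.

4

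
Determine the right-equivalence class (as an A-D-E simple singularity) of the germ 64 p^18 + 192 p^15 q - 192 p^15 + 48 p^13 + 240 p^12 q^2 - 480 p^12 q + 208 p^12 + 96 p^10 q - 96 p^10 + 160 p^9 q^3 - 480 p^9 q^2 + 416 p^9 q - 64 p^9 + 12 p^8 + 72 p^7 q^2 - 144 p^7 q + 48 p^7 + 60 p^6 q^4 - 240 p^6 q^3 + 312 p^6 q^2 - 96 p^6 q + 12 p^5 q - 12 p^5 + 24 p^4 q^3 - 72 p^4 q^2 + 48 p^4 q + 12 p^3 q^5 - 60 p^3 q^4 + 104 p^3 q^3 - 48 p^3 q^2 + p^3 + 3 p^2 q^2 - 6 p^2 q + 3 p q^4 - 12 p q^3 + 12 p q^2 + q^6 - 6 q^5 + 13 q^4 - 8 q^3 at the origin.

The Hessian of f at 0 has rank 0. Corank 2; j^3 = (p - 2*q)^3 is a perfect cube, so E-series; the 4-jet and mu = 6 give E_6.

E_{6}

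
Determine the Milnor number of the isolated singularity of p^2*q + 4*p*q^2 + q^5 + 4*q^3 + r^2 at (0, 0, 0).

The Hessian of f at 0 is [[0, 0, 0], [0, 0, 0], [0, 0, 2]] with rank 1, so corank 2. A Groebner basis of the Jacobian ideal J(f) in C{p,q,r} is {p^2/5 + q^4 - 4*q^2/5, p^3 + 8*q^3, p*q + 2*q^2, r}; counting standard monomials gives mu = 6. Corank 2; j^3 = q*(p + 2*q)^2 has shape L^2 M (L != M), so D-series; mu = 6 gives D_6.

6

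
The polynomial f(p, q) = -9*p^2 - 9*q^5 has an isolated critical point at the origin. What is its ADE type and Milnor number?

The Hessian of f at 0 is [[-18, 0], [0, 0]] with rank 1, so corank 1. A Groebner basis of the Jacobian ideal J(f) in C{p,q} is {q^4, p}; counting standard monomials gives mu = 4. Corank 1: A-series; mu = 4 gives A_4.

Type A_{4}, Milnor number mu = 4.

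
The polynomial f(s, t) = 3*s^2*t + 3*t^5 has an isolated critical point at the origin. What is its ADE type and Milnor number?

Type D6, Milnor number mu = 6.

The Hessian of f at 0 is [[0, 0], [0, 0]] with rank 0, so corank 2. A Groebner basis of the Jacobian ideal J(f) in C{s,t} is {s^2/5 + t^4, s^3, s*t}; counting standard monomials gives mu = 6. Corank 2; j^3 = 3*s^2*t has shape L^2 M (L != M), so D-series; mu = 6 gives D_6.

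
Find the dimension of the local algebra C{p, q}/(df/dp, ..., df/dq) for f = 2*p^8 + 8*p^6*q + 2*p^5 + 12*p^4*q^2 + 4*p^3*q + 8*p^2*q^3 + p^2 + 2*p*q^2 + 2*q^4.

3

The Hessian of f at 0 has rank 1. Corank 1: A-series; mu = 3 gives A_3.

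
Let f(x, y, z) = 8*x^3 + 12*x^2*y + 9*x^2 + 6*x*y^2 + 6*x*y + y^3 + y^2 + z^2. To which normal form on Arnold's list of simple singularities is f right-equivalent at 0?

The Hessian of f at 0 is [[18, 6, 0], [6, 2, 0], [0, 0, 2]] with rank 2, so corank 1. A Groebner basis of the Jacobian ideal J(f) in C{x,y,z} is {y^2, x + y/3, z}; counting standard monomials gives mu = 2. Corank 1: A-series; mu = 2 gives A_2.

A_2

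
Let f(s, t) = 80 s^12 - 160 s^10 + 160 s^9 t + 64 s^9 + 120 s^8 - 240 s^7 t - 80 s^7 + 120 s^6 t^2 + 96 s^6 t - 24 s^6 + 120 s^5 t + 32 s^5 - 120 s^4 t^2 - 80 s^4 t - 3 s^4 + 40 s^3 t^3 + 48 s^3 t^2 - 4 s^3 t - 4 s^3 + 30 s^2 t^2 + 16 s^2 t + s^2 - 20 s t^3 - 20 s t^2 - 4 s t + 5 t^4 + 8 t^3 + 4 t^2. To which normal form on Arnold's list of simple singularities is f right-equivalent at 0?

A3

The Hessian of f at 0 has rank 1. Corank 1: A-series; mu = 3 gives A_3.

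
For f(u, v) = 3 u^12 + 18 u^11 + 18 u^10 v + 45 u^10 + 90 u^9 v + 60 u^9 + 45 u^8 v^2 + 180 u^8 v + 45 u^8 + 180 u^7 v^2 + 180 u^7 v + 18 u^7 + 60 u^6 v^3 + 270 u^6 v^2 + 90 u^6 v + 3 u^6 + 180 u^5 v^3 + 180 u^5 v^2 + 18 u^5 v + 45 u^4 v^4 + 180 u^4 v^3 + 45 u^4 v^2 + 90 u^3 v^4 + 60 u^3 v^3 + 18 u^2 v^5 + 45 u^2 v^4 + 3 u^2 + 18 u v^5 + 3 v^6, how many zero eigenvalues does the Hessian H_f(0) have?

1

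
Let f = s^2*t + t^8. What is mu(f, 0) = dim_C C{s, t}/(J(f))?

9

The Hessian of f at 0 has rank 0. Corank 2; j^3 = s^2*t has shape L^2 M (L != M), so D-series; mu = 9 gives D_9.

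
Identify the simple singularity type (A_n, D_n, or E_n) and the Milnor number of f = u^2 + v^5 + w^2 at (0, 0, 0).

The Hessian of f at 0 has rank 2. Corank 1: A-series; mu = 4 gives A_4.

Type A_{4}, Milnor number mu = 4.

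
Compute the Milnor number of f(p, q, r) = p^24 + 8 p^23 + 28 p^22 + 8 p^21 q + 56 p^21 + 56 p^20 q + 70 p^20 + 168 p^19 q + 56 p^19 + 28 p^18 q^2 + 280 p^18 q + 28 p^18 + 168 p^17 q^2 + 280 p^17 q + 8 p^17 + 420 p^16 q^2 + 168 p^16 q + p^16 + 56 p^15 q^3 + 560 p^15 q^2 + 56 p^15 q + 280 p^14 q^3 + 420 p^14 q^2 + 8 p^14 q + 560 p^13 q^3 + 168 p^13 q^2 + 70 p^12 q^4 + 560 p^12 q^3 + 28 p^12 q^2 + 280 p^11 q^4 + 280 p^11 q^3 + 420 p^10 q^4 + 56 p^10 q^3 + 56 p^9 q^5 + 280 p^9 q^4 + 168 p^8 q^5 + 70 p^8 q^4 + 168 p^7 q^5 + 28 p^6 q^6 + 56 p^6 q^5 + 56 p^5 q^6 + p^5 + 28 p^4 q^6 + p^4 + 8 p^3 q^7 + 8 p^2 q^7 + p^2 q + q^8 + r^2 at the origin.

9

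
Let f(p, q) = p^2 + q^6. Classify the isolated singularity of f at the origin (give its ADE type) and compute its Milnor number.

The Hessian of f at 0 is [[2, 0], [0, 0]] with rank 1, so corank 1. A Groebner basis of the Jacobian ideal J(f) in C{p,q} is {q^5, p}; counting standard monomials gives mu = 5. Corank 1: A-series; mu = 5 gives A_5.

Type A5, Milnor number mu = 5.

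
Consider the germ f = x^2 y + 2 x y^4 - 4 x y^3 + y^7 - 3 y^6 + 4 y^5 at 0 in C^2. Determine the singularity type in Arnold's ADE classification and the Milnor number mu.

Type D7, Milnor number mu = 7.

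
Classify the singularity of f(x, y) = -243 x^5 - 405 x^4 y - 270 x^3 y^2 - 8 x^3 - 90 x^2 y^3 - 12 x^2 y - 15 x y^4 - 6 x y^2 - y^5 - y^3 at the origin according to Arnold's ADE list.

E8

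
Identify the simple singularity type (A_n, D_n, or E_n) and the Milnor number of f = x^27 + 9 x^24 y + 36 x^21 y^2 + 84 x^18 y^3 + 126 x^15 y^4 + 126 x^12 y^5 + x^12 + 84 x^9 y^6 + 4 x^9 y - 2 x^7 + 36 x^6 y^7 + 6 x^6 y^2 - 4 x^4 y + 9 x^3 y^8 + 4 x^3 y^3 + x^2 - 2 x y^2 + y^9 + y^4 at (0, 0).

Type A_{8}, Milnor number mu = 8.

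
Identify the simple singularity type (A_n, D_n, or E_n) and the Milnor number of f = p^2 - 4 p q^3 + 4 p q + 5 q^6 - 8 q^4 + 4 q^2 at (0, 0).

Type A_5, Milnor number mu = 5.

The Hessian of f at 0 has rank 1. Corank 1: A-series; mu = 5 gives A_5.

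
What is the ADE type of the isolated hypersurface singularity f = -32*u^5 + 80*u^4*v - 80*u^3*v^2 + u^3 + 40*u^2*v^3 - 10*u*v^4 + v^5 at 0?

E_8

The Hessian of f at 0 has rank 0. Corank 2; j^3 = u^3 is a perfect cube, so E-series; the 5-jet and mu = 8 give E_8.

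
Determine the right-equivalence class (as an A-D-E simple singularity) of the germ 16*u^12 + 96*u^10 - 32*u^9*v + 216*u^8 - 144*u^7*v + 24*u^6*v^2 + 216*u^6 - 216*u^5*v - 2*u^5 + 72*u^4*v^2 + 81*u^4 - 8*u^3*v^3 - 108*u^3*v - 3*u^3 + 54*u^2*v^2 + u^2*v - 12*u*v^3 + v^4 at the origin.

D_{5}

The Hessian of f at 0 has rank 0. Corank 2; j^3 = -u^2*(3*u - v) has shape L^2 M (L != M), so D-series; mu = 5 gives D_5.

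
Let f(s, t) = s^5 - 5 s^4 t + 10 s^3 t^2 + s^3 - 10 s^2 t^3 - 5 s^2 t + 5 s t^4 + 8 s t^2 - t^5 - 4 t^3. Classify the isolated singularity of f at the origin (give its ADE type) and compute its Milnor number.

The Hessian of f at 0 is [[0, 0], [0, 0]] with rank 0, so corank 2. A Groebner basis of the Jacobian ideal J(f) in C{s,t} is {-s*t/5 + t^4 + 2*t^2/5, s*t^2 - 2*t^3, s^2 - 3*s*t + 2*t^2}; counting standard monomials gives mu = 6. Corank 2; j^3 = (s - 2*t)^2*(s - t) has shape L^2 M (L != M), so D-series; mu = 6 gives D_6.

Type D_{6}, Milnor number mu = 6.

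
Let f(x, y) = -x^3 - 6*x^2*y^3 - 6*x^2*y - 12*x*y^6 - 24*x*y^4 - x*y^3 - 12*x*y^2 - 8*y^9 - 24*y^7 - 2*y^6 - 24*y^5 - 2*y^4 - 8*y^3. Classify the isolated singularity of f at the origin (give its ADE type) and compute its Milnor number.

The Hessian of f at 0 has rank 0. Corank 2; j^3 = -(x + 2*y)^3 is a perfect cube, so E-series; the 4-jet and mu = 7 give E_7.

Type E_{7}, Milnor number mu = 7.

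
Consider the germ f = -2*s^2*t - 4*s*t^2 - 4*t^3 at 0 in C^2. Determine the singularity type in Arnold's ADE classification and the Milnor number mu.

Type D4, Milnor number mu = 4.

The Hessian of f at 0 is [[0, 0], [0, 0]] with rank 0, so corank 2. A Groebner basis of the Jacobian ideal J(f) in C{s,t} is {t^3, s^2 + 2*t^2, s*t + t^2}; counting standard monomials gives mu = 4. Corank 2; j^3 = -2*t*(s^2 + 2*s*t + 2*t^2) splits into three distinct lines over C (the quadratic factor has nonzero discriminant), so D_4.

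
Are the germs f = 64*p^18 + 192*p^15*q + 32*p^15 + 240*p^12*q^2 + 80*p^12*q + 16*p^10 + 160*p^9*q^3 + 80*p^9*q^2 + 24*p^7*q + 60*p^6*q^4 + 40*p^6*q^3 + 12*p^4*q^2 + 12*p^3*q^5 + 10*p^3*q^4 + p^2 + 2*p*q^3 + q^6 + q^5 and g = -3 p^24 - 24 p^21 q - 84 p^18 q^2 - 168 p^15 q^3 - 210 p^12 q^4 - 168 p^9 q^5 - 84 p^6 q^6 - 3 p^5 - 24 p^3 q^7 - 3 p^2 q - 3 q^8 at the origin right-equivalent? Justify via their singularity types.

The Hessian of f at 0 is [[2, 0], [0, 0]] with rank 1, so corank 1. A Groebner basis of the Jacobian ideal J(f) in C{p,q} is {p + q^3, p^2, p*q}; counting standard monomials gives mu = 4. Corank 1: A-series; mu = 4 gives A_4. The Hessian of g at 0 is [[0, 0], [0, 0]] with rank 0, so corank 2. A Groebner basis of the Jacobian ideal J(g) in C{p,q} is {p^2/8 + q^7, p^3, p*q}; counting standard monomials gives mu = 9. Corank 2; j^3 = -3*p^2*q has shape L^2 M (L != M), so D-series; mu = 9 gives D_9. f is A_4 but g is D_9, hence not right-equivalent.

No.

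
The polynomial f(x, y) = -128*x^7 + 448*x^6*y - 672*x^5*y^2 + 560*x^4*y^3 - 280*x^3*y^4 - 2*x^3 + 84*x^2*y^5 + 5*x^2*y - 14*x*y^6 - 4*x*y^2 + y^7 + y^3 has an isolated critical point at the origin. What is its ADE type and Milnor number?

The Hessian of f at 0 is [[0, 0], [0, 0]] with rank 0, so corank 2. A Groebner basis of the Jacobian ideal J(f) in C{x,y} is {-x*y/14 + y^6 + y^2/14, x*y^2 - y^3, x^2 - 3*x*y/2 + y^2/2}; counting standard monomials gives mu = 8. Corank 2; j^3 = -(x - y)^2*(2*x - y) has shape L^2 M (L != M), so D-series; mu = 8 gives D_8.

Type D_8, Milnor number mu = 8.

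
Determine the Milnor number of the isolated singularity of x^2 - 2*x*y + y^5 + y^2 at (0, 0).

4

The Hessian of f at 0 has rank 1. Corank 1: A-series; mu = 4 gives A_4.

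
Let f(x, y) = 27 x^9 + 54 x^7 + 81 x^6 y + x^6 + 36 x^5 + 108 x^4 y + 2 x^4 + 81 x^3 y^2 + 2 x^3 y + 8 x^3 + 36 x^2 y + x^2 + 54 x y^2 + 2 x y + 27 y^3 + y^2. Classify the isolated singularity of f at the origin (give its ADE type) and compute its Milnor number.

The Hessian of f at 0 is [[2, 2], [2, 2]] with rank 1, so corank 1. A Groebner basis of the Jacobian ideal J(f) in C{x,y} is {y^2, x + y}; counting standard monomials gives mu = 2. Corank 1: A-series; mu = 2 gives A_2.

Type A_2, Milnor number mu = 2.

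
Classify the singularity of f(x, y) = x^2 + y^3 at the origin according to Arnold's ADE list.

A_{2}

The Hessian of f at 0 is [[2, 0], [0, 0]] with rank 1, so corank 1. A Groebner basis of the Jacobian ideal J(f) in C{x,y} is {y^2, x}; counting standard monomials gives mu = 2. Corank 1: A-series; mu = 2 gives A_2.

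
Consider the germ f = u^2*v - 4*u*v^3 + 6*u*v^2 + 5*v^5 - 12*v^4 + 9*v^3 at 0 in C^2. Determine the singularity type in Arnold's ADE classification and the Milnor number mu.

Type D_{6}, Milnor number mu = 6.

The Hessian of f at 0 is [[0, 0], [0, 0]] with rank 0, so corank 2. A Groebner basis of the Jacobian ideal J(f) in C{u,v} is {u^3 + 54*u^2 + 675*u*v/2 + 1053*v^2/2, u^2*v - 12*u^2 - 153*u*v/2 - 243*v^2/2, 2*u^2 + u*v^2 + 27*u*v/2 + 45*v^2/2, -u*v/2 + v^3 - 3*v^2/2}; counting standard monomials gives mu = 6. Corank 2; j^3 = v*(u + 3*v)^2 has shape L^2 M (L != M), so D-series; mu = 6 gives D_6.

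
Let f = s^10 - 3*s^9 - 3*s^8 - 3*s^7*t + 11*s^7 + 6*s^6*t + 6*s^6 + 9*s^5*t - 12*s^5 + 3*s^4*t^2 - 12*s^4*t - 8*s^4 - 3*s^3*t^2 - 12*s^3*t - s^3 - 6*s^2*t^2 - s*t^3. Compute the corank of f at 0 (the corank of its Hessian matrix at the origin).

The Hessian at 0 is [[0, 0], [0, 0]] of rank 0; hence corank 2.

2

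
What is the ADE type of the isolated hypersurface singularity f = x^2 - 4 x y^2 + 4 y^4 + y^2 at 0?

A1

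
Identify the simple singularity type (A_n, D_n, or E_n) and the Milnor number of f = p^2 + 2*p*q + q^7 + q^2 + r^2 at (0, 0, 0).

Type A_{6}, Milnor number mu = 6.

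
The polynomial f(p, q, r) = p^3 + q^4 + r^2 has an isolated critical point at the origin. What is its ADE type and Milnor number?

The Hessian of f at 0 has rank 1. Corank 2; j^3 = p^3 is a perfect cube, so E-series; the 4-jet and mu = 6 give E_6.

Type E_6, Milnor number mu = 6.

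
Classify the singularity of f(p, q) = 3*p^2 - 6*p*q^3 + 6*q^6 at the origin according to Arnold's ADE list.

The Hessian of f at 0 has rank 1. Corank 1: A-series; mu = 5 gives A_5.

A_{5}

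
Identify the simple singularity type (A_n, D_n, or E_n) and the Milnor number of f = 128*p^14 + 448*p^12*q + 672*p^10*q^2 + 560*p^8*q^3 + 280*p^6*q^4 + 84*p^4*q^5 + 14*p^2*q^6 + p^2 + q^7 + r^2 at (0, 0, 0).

Type A_{6}, Milnor number mu = 6.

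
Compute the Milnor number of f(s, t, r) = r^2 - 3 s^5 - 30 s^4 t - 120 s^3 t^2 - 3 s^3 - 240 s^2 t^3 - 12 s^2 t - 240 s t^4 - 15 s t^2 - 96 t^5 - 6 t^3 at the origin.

6

The Hessian of f at 0 has rank 1. Corank 2; j^3 = -3*(s + t)^2*(s + 2*t) has shape L^2 M (L != M), so D-series; mu = 6 gives D_6.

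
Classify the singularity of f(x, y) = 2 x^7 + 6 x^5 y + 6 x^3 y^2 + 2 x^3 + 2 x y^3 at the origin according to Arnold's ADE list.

E_7

The Hessian of f at 0 has rank 0. Corank 2; j^3 = 2*x^3 is a perfect cube, so E-series; the 4-jet and mu = 7 give E_7.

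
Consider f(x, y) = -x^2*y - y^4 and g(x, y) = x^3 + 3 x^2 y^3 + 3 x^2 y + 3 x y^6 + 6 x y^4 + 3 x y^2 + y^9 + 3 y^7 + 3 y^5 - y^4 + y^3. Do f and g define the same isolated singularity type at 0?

No.

The Hessian of f at 0 has rank 0. Corank 2; j^3 = -x^2*y has shape L^2 M (L != M), so D-series; mu = 5 gives D_5. The Hessian of g at 0 has rank 0. Corank 2; j^3 = (x + y)^3 is a perfect cube, so E-series; the 4-jet and mu = 6 give E_6. f is D_5 but g is E_6, hence not right-equivalent.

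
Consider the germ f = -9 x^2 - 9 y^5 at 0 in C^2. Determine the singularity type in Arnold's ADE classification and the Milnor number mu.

The Hessian of f at 0 has rank 1. Corank 1: A-series; mu = 4 gives A_4.

Type A4, Milnor number mu = 4.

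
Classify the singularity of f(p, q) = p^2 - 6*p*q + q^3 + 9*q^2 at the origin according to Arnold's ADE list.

The Hessian of f at 0 has rank 1. Corank 1: A-series; mu = 2 gives A_2.

A_{2}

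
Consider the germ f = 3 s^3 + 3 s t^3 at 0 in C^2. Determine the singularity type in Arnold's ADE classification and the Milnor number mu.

Type E_{7}, Milnor number mu = 7.

The Hessian of f at 0 is [[0, 0], [0, 0]] with rank 0, so corank 2. A Groebner basis of the Jacobian ideal J(f) in C{s,t} is {s^3, s*t^2, 3*s^2 + t^3}; counting standard monomials gives mu = 7. Corank 2; j^3 = 3*s^3 is a perfect cube, so E-series; the 4-jet and mu = 7 give E_7.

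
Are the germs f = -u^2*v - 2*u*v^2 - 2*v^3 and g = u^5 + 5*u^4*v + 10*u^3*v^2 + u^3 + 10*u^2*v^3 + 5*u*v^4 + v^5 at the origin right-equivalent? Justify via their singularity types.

No.

The Hessian of f at 0 has rank 0. Corank 2; j^3 = -v*(u^2 + 2*u*v + 2*v^2) splits into three distinct lines over C (the quadratic factor has nonzero discriminant), so D_4. The Hessian of g at 0 has rank 0. Corank 2; j^3 = u^3 is a perfect cube, so E-series; the 5-jet and mu = 8 give E_8. f is D_4 but g is E_8, hence not right-equivalent.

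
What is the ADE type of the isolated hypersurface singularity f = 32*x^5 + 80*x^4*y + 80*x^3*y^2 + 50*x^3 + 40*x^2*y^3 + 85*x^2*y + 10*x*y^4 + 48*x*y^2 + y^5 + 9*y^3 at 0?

The Hessian of f at 0 has rank 0. Corank 2; j^3 = (2*x + y)*(5*x + 3*y)^2 has shape L^2 M (L != M), so D-series; mu = 6 gives D_6.

D_6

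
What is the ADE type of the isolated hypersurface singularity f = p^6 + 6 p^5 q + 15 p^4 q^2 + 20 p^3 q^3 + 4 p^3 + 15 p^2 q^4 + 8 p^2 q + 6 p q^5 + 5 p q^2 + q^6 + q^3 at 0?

The Hessian of f at 0 has rank 0. Corank 2; j^3 = (p + q)*(2*p + q)^2 has shape L^2 M (L != M), so D-series; mu = 7 gives D_7.

D7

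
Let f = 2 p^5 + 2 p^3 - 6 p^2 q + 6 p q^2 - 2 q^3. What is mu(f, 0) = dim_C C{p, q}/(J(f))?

The Hessian of f at 0 is [[0, 0], [0, 0]] with rank 0, so corank 2. A Groebner basis of the Jacobian ideal J(f) in C{p,q} is {q^5, p*q^3 - 3*q^4/4, p^2 - 2*p*q + q^2}; counting standard monomials gives mu = 8. Corank 2; j^3 = 2*(p - q)^3 is a perfect cube, so E-series; the 5-jet and mu = 8 give E_8.

8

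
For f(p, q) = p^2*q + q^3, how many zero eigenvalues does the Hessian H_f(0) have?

2

Hessian at 0 has rank 0.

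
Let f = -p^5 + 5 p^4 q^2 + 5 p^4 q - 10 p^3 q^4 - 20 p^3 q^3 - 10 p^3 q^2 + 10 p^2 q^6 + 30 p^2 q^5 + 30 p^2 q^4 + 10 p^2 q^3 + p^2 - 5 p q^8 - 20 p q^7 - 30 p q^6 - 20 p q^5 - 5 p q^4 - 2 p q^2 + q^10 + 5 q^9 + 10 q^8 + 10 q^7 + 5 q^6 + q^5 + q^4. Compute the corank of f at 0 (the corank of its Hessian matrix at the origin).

Hessian at 0 has rank 1.

1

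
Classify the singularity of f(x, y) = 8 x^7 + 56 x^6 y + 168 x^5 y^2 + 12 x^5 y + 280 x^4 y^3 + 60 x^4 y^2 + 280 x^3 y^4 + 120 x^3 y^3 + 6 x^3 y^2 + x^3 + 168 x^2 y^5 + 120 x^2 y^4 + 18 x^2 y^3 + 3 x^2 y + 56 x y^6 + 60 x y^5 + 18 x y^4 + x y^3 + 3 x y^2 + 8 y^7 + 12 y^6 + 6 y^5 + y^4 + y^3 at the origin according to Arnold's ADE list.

E_7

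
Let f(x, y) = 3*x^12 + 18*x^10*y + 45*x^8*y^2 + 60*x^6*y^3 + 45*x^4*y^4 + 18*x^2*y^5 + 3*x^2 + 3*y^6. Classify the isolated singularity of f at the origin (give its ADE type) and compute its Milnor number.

Type A5, Milnor number mu = 5.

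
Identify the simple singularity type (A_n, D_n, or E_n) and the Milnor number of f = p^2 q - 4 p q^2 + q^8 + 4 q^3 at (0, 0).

The Hessian of f at 0 is [[0, 0], [0, 0]] with rank 0, so corank 2. A Groebner basis of the Jacobian ideal J(f) in C{p,q} is {p^2/8 + q^7 - q^2/2, p^3 - 8*q^3, p*q - 2*q^2}; counting standard monomials gives mu = 9. Corank 2; j^3 = q*(p - 2*q)^2 has shape L^2 M (L != M), so D-series; mu = 9 gives D_9.

Type D9, Milnor number mu = 9.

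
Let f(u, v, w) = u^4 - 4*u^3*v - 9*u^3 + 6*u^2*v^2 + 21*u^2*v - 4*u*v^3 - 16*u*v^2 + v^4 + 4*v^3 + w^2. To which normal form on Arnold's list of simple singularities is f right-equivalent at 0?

The Hessian of f at 0 is [[0, 0, 0], [0, 0, 0], [0, 0, 2]] with rank 1, so corank 2. A Groebner basis of the Jacobian ideal J(f) in C{u,v,w} is {u*v^2 + 27*u*v/2 - 9*v^2, 81*u*v/4 + v^3 - 27*v^2/2, u^2 - 5*u*v/3 + 2*v^2/3, w}; counting standard monomials gives mu = 5. Corank 2; j^3 = -(u - v)*(3*u - 2*v)^2 has shape L^2 M (L != M), so D-series; mu = 5 gives D_5.

D_5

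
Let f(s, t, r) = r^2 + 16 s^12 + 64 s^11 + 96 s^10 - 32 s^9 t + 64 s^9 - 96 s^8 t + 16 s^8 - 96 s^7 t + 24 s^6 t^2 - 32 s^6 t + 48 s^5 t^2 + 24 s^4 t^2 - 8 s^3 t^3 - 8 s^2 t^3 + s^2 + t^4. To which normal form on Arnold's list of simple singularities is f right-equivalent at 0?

A_3

The Hessian of f at 0 is [[2, 0, 0], [0, 0, 0], [0, 0, 2]] with rank 2, so corank 1. A Groebner basis of the Jacobian ideal J(f) in C{s,t,r} is {t^3, s, r}; counting standard monomials gives mu = 3. Corank 1: A-series; mu = 3 gives A_3.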